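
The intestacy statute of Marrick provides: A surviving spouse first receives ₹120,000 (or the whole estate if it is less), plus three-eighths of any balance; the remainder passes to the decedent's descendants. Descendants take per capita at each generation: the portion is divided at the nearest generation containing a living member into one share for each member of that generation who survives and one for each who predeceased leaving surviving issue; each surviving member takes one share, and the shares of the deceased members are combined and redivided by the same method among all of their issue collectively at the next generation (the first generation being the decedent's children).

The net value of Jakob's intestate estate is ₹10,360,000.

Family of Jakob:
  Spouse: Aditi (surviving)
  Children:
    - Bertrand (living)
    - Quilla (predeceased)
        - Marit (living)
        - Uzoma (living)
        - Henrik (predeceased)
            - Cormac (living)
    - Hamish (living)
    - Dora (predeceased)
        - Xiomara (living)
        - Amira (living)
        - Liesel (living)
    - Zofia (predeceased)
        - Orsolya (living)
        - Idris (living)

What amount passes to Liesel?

Liesel receives ₹480,000.

Aditi first takes ₹120,000, leaving a balance of ₹10,240,000. Aditi then takes three-eighths of the balance (₹3,840,000), for a total of ₹3,960,000. The remaining ₹6,400,000 passes to the descendants.
The descendants' portion (₹6,400,000) is divided at the children's generation into 5 shares of ₹1,280,000. Bertrand and Hamish each take ₹1,280,000. The 3 shares of the deceased (Quilla, Dora, and Zofia) are combined into a pool of ₹3,840,000.
That pool (₹3,840,000) is divided at the grandchildren's generation into 8 shares of ₹480,000. Marit, Uzoma, Xiomara, Amira, Liesel, Orsolya, and Idris each take ₹480,000. The remaining share for the deceased Henrik (₹480,000) is carried to the next generation.
That pool (₹480,000) passes entirely to Cormac, the sole taker at the great-grandchildren's generation.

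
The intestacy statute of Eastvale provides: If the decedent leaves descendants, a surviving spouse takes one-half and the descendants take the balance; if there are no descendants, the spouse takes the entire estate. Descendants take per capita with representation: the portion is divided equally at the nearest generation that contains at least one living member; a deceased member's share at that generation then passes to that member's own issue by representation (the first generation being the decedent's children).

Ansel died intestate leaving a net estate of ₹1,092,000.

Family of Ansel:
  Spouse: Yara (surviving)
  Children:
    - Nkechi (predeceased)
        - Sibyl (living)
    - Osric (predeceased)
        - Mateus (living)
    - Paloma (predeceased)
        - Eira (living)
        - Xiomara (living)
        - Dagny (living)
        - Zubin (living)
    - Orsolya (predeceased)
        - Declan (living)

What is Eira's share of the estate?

Eira receives ₹78,000.

Yara takes one-half of ₹1,092,000 = ₹546,000. The remaining ₹546,000 passes to the descendants.
No child survives, so the initial division is made at the grandchildren's generation.
The descendants' portion (₹546,000) is divided into 7 shares of ₹78,000: Sibyl, Mateus, Eira, Xiomara, Dagny, Zubin, and Declan each take ₹78,000.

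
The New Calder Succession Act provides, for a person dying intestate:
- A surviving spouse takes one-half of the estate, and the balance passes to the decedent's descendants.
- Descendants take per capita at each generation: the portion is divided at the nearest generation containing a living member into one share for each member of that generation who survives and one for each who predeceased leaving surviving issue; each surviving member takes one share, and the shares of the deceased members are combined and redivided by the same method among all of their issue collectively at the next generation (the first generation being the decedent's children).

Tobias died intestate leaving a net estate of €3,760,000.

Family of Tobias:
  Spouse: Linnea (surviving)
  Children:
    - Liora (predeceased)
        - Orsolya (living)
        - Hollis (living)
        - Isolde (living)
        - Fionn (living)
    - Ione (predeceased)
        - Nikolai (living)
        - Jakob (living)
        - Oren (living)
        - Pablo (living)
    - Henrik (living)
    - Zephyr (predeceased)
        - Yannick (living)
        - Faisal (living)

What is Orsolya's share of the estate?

Linnea takes one-half of €3,760,000 = €1,880,000. The remaining €1,880,000 passes to the descendants.
The descendants' portion (€1,880,000) is divided at the children's generation into 4 shares of €470,000. Henrik takes €470,000. The 3 shares of the deceased (Liora, Ione, and Zephyr) are combined into a pool of €1,410,000.
That pool (€1,410,000) is divided at the grandchildren's generation equally among Orsolya, Hollis, Isolde, Fionn, Nikolai, Jakob, Oren, Pablo, Yannick, and Faisal: €141,000 each.

Orsolya receives €141,000.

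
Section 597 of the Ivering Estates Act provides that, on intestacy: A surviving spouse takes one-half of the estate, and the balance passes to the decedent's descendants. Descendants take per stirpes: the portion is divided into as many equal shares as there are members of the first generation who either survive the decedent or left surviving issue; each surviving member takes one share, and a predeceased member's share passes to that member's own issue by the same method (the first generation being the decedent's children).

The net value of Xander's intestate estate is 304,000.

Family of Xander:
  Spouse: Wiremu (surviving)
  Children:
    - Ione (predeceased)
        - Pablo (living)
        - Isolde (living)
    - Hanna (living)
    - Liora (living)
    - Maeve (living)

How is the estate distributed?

Wiremu takes one-half of 304,000 = 152,000. The remaining 152,000 passes to the descendants.
The descendants' portion (152,000) is divided into 4 shares of 38,000: Hanna, Liora, and Maeve each take 38,000; Ione's 38,000 share passes to Ione's issue.
Ione's share (38,000) is divided into 2 shares of 19,000: Pablo and Isolde each take 19,000.

Wiremu: 152,000; Pablo: 19,000; Isolde: 19,000; Hanna: 38,000; Liora: 38,000; Maeve: 38,000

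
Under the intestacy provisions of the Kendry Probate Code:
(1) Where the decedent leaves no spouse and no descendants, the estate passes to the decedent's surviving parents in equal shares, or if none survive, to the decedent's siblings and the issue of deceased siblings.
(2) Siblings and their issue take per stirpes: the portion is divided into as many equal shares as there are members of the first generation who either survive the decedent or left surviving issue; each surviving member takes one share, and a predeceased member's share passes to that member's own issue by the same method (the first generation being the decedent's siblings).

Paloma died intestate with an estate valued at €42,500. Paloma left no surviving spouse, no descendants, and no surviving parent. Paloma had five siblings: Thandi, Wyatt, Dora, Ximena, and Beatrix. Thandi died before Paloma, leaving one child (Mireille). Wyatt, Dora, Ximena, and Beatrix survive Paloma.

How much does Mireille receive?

The entire €42,500 passes to the siblings and their issue.
That amount (€42,500) is divided into 5 shares of €8,500: Wyatt, Dora, Ximena, and Beatrix each take €8,500; Thandi's €8,500 share passes to Thandi's issue.
Thandi's share (€8,500) passes entirely to Mireille.

Mireille receives €8,500.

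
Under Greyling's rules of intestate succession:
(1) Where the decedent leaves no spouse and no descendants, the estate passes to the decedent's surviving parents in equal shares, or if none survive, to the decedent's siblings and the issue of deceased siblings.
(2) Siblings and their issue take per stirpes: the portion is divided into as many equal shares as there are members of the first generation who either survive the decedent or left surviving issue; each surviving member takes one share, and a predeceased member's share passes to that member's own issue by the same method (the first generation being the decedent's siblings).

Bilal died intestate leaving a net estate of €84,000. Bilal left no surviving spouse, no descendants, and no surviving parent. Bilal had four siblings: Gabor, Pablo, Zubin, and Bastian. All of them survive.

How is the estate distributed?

Gabor: €21,000; Pablo: €21,000; Zubin: €21,000; Bastian: €21,000

The entire €84,000 passes to the siblings and their issue.
That amount (€84,000) is divided into 4 shares of €21,000: Gabor, Pablo, Zubin, and Bastian each take €21,000.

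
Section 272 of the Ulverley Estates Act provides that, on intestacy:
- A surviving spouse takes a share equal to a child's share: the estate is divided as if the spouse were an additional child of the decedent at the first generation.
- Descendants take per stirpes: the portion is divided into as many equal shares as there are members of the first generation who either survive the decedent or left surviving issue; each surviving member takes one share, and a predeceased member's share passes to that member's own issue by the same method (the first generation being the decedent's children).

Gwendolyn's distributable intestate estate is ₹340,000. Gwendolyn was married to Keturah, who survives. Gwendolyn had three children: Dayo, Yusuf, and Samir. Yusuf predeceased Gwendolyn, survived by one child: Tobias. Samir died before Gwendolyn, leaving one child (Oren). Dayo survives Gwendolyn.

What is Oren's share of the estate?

The spouse counts as an additional share at the children's level, so there are 4 primary shares of ₹85,000. Keturah takes one such share (₹85,000).
The children's combined portion (₹255,000) is divided into 3 shares of ₹85,000: Dayo takes ₹85,000; Yusuf's ₹85,000 share passes to Yusuf's issue; Samir's ₹85,000 share passes to Samir's issue.
Yusuf's share (₹85,000) passes entirely to Tobias.
Samir's share (₹85,000) passes entirely to Oren.

Oren receives ₹85,000.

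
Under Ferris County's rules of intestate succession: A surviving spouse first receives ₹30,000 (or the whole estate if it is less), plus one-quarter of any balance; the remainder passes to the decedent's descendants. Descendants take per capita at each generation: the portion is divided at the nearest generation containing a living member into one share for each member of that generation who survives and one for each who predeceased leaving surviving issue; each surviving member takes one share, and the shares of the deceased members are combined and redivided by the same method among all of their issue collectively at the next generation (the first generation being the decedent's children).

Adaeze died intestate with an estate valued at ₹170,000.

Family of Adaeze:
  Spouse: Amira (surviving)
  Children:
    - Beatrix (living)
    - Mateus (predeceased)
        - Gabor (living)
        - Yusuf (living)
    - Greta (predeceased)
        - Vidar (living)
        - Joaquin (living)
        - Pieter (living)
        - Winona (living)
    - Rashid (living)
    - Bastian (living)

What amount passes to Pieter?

Pieter receives ₹7,000.

Amira first takes ₹30,000, leaving a balance of ₹140,000. Amira then takes one-quarter of the balance (₹35,000), for a total of ₹65,000. The remaining ₹105,000 passes to the descendants.
The descendants' portion (₹105,000) is divided at the children's generation into 5 shares of ₹21,000. Beatrix, Rashid, and Bastian each take ₹21,000. The 2 shares of the deceased (Mateus and Greta) are combined into a pool of ₹42,000.
That pool (₹42,000) is divided at the grandchildren's generation equally among Gabor, Yusuf, Vidar, Joaquin, Pieter, and Winona: ₹7,000 each.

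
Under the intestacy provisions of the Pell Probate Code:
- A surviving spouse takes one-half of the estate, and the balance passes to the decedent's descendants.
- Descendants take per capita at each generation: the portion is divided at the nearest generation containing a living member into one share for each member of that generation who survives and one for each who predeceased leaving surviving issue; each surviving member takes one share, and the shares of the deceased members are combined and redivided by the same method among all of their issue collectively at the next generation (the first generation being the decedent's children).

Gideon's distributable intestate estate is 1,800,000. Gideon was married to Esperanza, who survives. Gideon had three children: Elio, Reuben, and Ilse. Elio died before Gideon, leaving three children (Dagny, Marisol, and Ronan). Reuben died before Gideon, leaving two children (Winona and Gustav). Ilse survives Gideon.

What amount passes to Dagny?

Dagny receives 120,000.

Esperanza takes one-half of 1,800,000 = 900,000. The remaining 900,000 passes to the descendants.
The descendants' portion (900,000) is divided at the children's generation into 3 shares of 300,000. Ilse takes 300,000. The 2 shares of the deceased (Elio and Reuben) are combined into a pool of 600,000.
That pool (600,000) is divided at the grandchildren's generation equally among Dagny, Marisol, Ronan, Winona, and Gustav: 120,000 each.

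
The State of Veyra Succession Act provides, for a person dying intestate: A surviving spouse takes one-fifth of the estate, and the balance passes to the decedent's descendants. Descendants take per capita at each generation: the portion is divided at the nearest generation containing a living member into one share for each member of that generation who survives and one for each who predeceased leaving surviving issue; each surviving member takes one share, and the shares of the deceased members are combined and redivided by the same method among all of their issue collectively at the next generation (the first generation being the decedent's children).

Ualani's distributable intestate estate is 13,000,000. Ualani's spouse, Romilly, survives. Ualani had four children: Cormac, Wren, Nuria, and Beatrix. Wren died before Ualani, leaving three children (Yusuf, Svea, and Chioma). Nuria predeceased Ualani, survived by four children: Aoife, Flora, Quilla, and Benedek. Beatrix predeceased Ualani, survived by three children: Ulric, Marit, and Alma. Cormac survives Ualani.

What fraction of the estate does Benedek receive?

Romilly takes one-fifth of 13,000,000 = 2,600,000. The remaining 10,400,000 passes to the descendants.
The descendants' portion (10,400,000) is divided at the children's generation into 4 shares of 2,600,000. Cormac takes 2,600,000. The 3 shares of the deceased (Wren, Nuria, and Beatrix) are combined into a pool of 7,800,000.
That pool (7,800,000) is divided at the grandchildren's generation equally among Yusuf, Svea, Chioma, Aoife, Flora, Quilla, Benedek, Ulric, Marit, and Alma: 780,000 each.

Benedek receives 3/50 of the estate.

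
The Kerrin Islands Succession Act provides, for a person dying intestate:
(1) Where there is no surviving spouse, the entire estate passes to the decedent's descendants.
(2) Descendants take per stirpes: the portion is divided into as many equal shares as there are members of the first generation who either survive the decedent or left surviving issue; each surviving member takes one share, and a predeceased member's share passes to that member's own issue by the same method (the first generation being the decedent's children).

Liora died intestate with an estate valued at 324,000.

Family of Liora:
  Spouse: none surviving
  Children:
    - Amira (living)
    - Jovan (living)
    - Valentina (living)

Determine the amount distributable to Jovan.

Jovan receives 108,000.

The entire 324,000 passes to the descendants.
That amount (324,000) is divided into 3 shares of 108,000: Amira, Jovan, and Valentina each take 108,000.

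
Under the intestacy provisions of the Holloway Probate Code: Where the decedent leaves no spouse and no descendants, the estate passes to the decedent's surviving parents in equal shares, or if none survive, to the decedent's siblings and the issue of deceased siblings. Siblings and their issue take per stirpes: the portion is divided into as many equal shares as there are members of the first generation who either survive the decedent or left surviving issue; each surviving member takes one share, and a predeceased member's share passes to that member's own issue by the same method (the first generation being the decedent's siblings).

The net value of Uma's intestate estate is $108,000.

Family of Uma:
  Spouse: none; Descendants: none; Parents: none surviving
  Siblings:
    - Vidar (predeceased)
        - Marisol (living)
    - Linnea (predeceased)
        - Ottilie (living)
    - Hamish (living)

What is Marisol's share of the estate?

Marisol receives $36,000.

The entire $108,000 passes to the siblings and their issue.
That amount ($108,000) is divided into 3 shares of $36,000: Hamish takes $36,000; Vidar's $36,000 share passes to Vidar's issue; Linnea's $36,000 share passes to Linnea's issue.
Vidar's share ($36,000) passes entirely to Marisol.
Linnea's share ($36,000) passes entirely to Ottilie.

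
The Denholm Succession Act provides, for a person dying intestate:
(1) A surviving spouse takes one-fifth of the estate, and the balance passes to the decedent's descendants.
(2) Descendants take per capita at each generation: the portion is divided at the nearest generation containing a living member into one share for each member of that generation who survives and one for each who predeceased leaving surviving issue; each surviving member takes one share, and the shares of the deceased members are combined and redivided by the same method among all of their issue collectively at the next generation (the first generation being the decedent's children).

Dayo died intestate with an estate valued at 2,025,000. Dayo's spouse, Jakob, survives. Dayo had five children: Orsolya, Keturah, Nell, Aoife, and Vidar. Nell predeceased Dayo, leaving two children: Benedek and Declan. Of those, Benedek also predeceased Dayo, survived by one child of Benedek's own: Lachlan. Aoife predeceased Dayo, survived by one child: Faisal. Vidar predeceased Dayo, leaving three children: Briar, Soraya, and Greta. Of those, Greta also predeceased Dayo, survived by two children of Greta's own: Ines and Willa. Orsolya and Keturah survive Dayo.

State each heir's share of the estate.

Jakob takes one-fifth of 2,025,000 = 405,000. The remaining 1,620,000 passes to the descendants.
The descendants' portion (1,620,000) is divided at the children's generation into 5 shares of 324,000. Orsolya and Keturah each take 324,000. The 3 shares of the deceased (Nell, Aoife, and Vidar) are combined into a pool of 972,000.
That pool (972,000) is divided at the grandchildren's generation into 6 shares of 162,000. Declan, Faisal, Briar, and Soraya each take 162,000. The 2 shares of the deceased (Benedek and Greta) are combined into a pool of 324,000.
That pool (324,000) is divided at the great-grandchildren's generation equally among Lachlan, Ines, and Willa: 108,000 each.

Jakob: 405,000; Orsolya: 324,000; Keturah: 324,000; Lachlan: 108,000; Declan: 162,000; Faisal: 162,000; Briar: 162,000; Soraya: 162,000; Ines: 108,000; Willa: 108,000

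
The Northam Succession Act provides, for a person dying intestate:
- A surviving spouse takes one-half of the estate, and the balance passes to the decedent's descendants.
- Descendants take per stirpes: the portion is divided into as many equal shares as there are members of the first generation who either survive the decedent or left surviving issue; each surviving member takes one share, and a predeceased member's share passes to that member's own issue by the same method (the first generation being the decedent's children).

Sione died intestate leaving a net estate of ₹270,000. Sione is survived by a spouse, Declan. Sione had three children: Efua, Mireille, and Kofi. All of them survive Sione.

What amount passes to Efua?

Efua receives ₹45,000.

Declan takes one-half of ₹270,000 = ₹135,000. The remaining ₹135,000 passes to the descendants.
The descendants' portion (₹135,000) is divided into 3 shares of ₹45,000: Efua, Mireille, and Kofi each take ₹45,000.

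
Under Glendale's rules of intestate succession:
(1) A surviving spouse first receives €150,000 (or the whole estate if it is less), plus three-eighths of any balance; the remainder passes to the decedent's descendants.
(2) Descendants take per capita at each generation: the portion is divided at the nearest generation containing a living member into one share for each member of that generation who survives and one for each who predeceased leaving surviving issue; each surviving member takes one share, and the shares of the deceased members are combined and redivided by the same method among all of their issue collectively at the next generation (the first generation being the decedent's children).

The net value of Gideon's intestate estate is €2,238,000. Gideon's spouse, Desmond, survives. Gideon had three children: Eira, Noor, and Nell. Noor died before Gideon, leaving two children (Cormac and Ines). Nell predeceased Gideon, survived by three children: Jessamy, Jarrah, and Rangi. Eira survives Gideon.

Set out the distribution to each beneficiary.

Desmond first takes €150,000, leaving a balance of €2,088,000. Desmond then takes three-eighths of the balance (€783,000), for a total of €933,000. The remaining €1,305,000 passes to the descendants.
The descendants' portion (€1,305,000) is divided at the children's generation into 3 shares of €435,000. Eira takes €435,000. The 2 shares of the deceased (Noor and Nell) are combined into a pool of €870,000.
That pool (€870,000) is divided at the grandchildren's generation equally among Cormac, Ines, Jessamy, Jarrah, and Rangi: €174,000 each.

Desmond: €933,000; Eira: €435,000; Cormac: €174,000; Ines: €174,000; Jessamy: €174,000; Jarrah: €174,000; Rangi: €174,000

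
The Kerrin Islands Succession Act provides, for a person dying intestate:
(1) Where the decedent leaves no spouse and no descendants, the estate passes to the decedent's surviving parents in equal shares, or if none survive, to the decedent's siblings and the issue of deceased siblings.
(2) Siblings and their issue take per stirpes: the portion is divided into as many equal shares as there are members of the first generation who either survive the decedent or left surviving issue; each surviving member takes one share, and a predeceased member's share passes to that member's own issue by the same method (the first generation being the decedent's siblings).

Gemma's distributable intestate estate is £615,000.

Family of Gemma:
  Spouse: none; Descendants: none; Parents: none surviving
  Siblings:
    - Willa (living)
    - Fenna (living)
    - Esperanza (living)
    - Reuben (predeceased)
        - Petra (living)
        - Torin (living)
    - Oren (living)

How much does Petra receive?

Petra receives £61,500.

The entire £615,000 passes to the siblings and their issue.
That amount (£615,000) is divided into 5 shares of £123,000: Willa, Fenna, Esperanza, and Oren each take £123,000; Reuben's £123,000 share passes to Reuben's issue.
Reuben's share (£123,000) is divided into 2 shares of £61,500: Petra and Torin each take £61,500.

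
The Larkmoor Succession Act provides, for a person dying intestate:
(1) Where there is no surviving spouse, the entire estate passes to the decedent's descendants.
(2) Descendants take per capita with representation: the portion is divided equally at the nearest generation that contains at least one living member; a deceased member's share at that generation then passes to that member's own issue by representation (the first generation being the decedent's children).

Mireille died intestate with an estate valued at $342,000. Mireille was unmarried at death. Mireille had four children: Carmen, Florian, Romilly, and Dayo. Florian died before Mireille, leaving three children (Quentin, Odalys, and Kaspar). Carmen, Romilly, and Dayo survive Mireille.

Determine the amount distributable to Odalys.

The entire $342,000 passes to the descendants.
That amount ($342,000) is divided into 4 shares of $85,500: Carmen, Romilly, and Dayo each take $85,500; Florian's $85,500 share passes to Florian's issue.
Florian's share ($85,500) is divided into 3 shares of $28,500: Quentin, Odalys, and Kaspar each take $28,500.

Odalys receives $28,500.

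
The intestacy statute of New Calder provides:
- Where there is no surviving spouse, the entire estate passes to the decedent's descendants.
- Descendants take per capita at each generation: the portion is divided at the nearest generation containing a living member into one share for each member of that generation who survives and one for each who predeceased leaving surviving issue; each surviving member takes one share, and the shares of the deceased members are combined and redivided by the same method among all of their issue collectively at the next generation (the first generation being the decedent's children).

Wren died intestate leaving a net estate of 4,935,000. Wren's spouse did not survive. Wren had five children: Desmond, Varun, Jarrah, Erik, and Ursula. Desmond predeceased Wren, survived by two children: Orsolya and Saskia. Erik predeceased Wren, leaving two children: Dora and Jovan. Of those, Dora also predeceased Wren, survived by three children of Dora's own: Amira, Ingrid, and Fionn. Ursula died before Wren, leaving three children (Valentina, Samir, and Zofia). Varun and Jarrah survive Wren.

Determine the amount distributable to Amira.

Amira receives 141,000.

The entire 4,935,000 passes to the descendants.
That amount (4,935,000) is divided at the children's generation into 5 shares of 987,000. Varun and Jarrah each take 987,000. The 3 shares of the deceased (Desmond, Erik, and Ursula) are combined into a pool of 2,961,000.
That pool (2,961,000) is divided at the grandchildren's generation into 7 shares of 423,000. Orsolya, Saskia, Jovan, Valentina, Samir, and Zofia each take 423,000. The remaining share for the deceased Dora (423,000) is carried to the next generation.
That pool (423,000) is divided at the great-grandchildren's generation equally among Amira, Ingrid, and Fionn: 141,000 each.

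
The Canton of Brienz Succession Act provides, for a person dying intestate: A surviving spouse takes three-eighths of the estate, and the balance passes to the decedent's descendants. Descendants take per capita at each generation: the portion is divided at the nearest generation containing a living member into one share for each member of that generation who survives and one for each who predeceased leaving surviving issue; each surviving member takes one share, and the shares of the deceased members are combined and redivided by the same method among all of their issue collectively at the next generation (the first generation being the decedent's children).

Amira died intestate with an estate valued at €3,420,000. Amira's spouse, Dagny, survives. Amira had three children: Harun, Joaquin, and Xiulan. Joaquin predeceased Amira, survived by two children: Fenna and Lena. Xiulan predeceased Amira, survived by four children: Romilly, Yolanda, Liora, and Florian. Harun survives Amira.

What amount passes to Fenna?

Dagny takes three-eighths of €3,420,000 = €1,282,500. The remaining €2,137,500 passes to the descendants.
The descendants' portion (€2,137,500) is divided at the children's generation into 3 shares of €712,500. Harun takes €712,500. The 2 shares of the deceased (Joaquin and Xiulan) are combined into a pool of €1,425,000.
That pool (€1,425,000) is divided at the grandchildren's generation equally among Fenna, Lena, Romilly, Yolanda, Liora, and Florian: €237,500 each.

Fenna receives €237,500.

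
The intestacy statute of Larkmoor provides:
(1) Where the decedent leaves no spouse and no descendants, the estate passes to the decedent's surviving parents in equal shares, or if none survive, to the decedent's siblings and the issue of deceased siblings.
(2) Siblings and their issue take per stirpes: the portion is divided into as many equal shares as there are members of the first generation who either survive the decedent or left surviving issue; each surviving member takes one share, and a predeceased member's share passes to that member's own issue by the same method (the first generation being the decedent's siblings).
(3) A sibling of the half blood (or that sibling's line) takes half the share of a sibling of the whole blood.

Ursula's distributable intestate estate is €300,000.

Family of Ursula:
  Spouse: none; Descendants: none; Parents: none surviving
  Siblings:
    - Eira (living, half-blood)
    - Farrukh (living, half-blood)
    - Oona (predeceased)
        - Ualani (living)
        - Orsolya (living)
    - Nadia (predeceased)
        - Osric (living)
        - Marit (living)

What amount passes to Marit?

The entire €300,000 passes to the siblings and their issue.
Counting each half-blood sibling's line as half a unit, there are 3 units in €300,000, so one unit is €100,000. Whole-blood lines (Oona and Nadia) take €100,000 each; half-blood lines (Eira and Farrukh) take €50,000 each.
Oona's share (€100,000) is divided into 2 shares of €50,000: Ualani and Orsolya each take €50,000.
Nadia's share (€100,000) is divided into 2 shares of €50,000: Osric and Marit each take €50,000.

Marit receives €50,000.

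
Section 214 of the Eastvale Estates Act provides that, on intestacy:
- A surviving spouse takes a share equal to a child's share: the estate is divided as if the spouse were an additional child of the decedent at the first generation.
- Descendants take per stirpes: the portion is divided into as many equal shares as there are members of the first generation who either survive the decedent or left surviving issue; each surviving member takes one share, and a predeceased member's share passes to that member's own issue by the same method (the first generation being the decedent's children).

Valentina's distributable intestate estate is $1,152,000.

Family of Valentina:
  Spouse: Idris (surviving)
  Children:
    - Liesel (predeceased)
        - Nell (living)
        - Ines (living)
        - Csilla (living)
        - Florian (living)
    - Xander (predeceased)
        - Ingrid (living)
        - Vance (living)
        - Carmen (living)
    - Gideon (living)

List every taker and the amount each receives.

Idris: $288,000; Nell: $72,000; Ines: $72,000; Csilla: $72,000; Florian: $72,000; Ingrid: $96,000; Vance: $96,000; Carmen: $96,000; Gideon: $288,000

The spouse counts as an additional share at the children's level, so there are 4 primary shares of $288,000. Idris takes one such share ($288,000).
The children's combined portion ($864,000) is divided into 3 shares of $288,000: Gideon takes $288,000; Liesel's $288,000 share passes to Liesel's issue; Xander's $288,000 share passes to Xander's issue.
Liesel's share ($288,000) is divided into 4 shares of $72,000: Nell, Ines, Csilla, and Florian each take $72,000.
Xander's share ($288,000) is divided into 3 shares of $96,000: Ingrid, Vance, and Carmen each take $96,000.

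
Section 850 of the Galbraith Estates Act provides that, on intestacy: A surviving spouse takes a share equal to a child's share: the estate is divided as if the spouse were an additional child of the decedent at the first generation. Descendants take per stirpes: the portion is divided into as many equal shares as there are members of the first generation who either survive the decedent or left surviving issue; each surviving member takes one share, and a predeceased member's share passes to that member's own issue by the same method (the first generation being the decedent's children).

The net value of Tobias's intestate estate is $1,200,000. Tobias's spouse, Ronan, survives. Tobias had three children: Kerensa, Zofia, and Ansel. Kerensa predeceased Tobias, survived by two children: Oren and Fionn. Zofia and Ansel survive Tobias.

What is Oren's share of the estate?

The spouse counts as an additional share at the children's level, so there are 4 primary shares of $300,000. Ronan takes one such share ($300,000).
The children's combined portion ($900,000) is divided into 3 shares of $300,000: Zofia and Ansel each take $300,000; Kerensa's $300,000 share passes to Kerensa's issue.
Kerensa's share ($300,000) is divided into 2 shares of $150,000: Oren and Fionn each take $150,000.

Oren receives $150,000.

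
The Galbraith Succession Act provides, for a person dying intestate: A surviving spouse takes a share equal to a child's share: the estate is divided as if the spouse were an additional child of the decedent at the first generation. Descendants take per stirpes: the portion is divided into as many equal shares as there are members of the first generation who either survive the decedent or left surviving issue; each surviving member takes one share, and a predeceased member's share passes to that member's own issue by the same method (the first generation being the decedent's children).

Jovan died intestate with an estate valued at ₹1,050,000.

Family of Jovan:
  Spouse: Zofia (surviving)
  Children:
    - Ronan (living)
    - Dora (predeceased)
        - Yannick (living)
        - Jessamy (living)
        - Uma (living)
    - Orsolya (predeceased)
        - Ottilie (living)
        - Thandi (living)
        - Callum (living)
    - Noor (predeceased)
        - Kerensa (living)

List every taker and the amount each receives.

Zofia: ₹210,000; Ronan: ₹210,000; Yannick: ₹70,000; Jessamy: ₹70,000; Uma: ₹70,000; Ottilie: ₹70,000; Thandi: ₹70,000; Callum: ₹70,000; Kerensa: ₹210,000

The spouse counts as an additional share at the children's level, so there are 5 primary shares of ₹210,000. Zofia takes one such share (₹210,000).
The children's combined portion (₹840,000) is divided into 4 shares of ₹210,000: Ronan takes ₹210,000; Dora's ₹210,000 share passes to Dora's issue; Orsolya's ₹210,000 share passes to Orsolya's issue; Noor's ₹210,000 share passes to Noor's issue.
Dora's share (₹210,000) is divided into 3 shares of ₹70,000: Yannick, Jessamy, and Uma each take ₹70,000.
Orsolya's share (₹210,000) is divided into 3 shares of ₹70,000: Ottilie, Thandi, and Callum each take ₹70,000.
Noor's share (₹210,000) passes entirely to Kerensa.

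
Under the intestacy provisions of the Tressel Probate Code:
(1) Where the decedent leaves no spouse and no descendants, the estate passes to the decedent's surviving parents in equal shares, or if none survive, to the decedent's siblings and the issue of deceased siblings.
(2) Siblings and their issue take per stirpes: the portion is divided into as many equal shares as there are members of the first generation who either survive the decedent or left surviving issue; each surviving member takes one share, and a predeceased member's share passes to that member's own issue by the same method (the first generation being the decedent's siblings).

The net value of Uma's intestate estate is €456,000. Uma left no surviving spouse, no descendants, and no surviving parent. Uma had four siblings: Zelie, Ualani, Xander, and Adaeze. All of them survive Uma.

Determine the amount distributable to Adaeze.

Adaeze receives €114,000.

The entire €456,000 passes to the siblings and their issue.
That amount (€456,000) is divided into 4 shares of €114,000: Zelie, Ualani, Xander, and Adaeze each take €114,000.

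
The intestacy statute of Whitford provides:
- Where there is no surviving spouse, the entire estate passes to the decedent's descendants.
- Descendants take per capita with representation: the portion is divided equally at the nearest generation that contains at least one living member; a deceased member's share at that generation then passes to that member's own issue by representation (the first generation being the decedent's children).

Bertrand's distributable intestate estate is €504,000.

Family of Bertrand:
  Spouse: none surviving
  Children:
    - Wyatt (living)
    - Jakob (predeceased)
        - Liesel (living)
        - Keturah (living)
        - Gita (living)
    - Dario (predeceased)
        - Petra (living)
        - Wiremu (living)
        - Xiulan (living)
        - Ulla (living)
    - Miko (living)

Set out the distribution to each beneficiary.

Wyatt: €126,000; Liesel: €42,000; Keturah: €42,000; Gita: €42,000; Petra: €31,500; Wiremu: €31,500; Xiulan: €31,500; Ulla: €31,500; Miko: €126,000

The entire €504,000 passes to the descendants.
That amount (€504,000) is divided into 4 shares of €126,000: Wyatt and Miko each take €126,000; Jakob's €126,000 share passes to Jakob's issue; Dario's €126,000 share passes to Dario's issue.
Jakob's share (€126,000) is divided into 3 shares of €42,000: Liesel, Keturah, and Gita each take €42,000.
Dario's share (€126,000) is divided into 4 shares of €31,500: Petra, Wiremu, Xiulan, and Ulla each take €31,500.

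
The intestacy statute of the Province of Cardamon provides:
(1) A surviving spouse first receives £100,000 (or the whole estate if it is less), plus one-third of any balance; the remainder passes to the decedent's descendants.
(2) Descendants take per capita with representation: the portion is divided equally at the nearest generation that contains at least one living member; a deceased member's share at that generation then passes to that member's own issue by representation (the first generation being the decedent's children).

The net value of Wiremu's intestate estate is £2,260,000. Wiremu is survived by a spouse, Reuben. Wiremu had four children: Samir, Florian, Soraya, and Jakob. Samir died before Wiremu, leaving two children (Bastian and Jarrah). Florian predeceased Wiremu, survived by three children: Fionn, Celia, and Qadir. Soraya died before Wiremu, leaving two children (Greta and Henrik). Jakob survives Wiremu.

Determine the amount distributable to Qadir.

Reuben first takes £100,000, leaving a balance of £2,160,000. Reuben then takes one-third of the balance (£720,000), for a total of £820,000. The remaining £1,440,000 passes to the descendants.
The descendants' portion (£1,440,000) is divided into 4 shares of £360,000: Jakob takes £360,000; Samir's £360,000 share passes to Samir's issue; Florian's £360,000 share passes to Florian's issue; Soraya's £360,000 share passes to Soraya's issue.
Samir's share (£360,000) is divided into 2 shares of £180,000: Bastian and Jarrah each take £180,000.
Florian's share (£360,000) is divided into 3 shares of £120,000: Fionn, Celia, and Qadir each take £120,000.
Soraya's share (£360,000) is divided into 2 shares of £180,000: Greta and Henrik each take £180,000.

Qadir receives £120,000.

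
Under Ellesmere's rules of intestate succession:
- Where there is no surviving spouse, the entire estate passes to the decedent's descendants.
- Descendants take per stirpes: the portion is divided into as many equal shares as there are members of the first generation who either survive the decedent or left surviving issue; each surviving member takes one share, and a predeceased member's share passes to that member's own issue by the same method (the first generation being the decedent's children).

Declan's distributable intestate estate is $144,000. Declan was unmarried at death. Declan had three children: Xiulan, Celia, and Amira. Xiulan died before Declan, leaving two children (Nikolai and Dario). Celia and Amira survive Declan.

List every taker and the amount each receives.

The entire $144,000 passes to the descendants.
That amount ($144,000) is divided into 3 shares of $48,000: Celia and Amira each take $48,000; Xiulan's $48,000 share passes to Xiulan's issue.
Xiulan's share ($48,000) is divided into 2 shares of $24,000: Nikolai and Dario each take $24,000.

Nikolai: $24,000; Dario: $24,000; Celia: $48,000; Amira: $48,000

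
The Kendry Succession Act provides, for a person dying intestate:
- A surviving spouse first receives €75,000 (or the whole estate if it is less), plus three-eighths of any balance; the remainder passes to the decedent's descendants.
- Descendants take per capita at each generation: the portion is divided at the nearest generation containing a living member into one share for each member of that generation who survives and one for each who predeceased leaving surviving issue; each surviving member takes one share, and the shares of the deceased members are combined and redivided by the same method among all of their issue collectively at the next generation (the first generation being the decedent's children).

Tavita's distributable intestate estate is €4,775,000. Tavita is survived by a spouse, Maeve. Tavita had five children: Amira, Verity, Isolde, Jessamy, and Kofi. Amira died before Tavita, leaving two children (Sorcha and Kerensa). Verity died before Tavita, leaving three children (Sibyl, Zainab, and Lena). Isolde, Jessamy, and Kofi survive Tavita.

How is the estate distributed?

Maeve: €1,837,500; Sorcha: €235,000; Kerensa: €235,000; Sibyl: €235,000; Zainab: €235,000; Lena: €235,000; Isolde: €587,500; Jessamy: €587,500; Kofi: €587,500

Maeve first takes €75,000, leaving a balance of €4,700,000. Maeve then takes three-eighths of the balance (€1,762,500), for a total of €1,837,500. The remaining €2,937,500 passes to the descendants.
The descendants' portion (€2,937,500) is divided at the children's generation into 5 shares of €587,500. Isolde, Jessamy, and Kofi each take €587,500. The 2 shares of the deceased (Amira and Verity) are combined into a pool of €1,175,000.
That pool (€1,175,000) is divided at the grandchildren's generation equally among Sorcha, Kerensa, Sibyl, Zainab, and Lena: €235,000 each.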